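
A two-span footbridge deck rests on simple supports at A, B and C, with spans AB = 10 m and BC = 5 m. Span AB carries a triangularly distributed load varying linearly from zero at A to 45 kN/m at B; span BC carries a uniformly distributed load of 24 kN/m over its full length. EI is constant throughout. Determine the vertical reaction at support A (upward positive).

R_A = 52.5 kN

Take M_B as the redundant. Released structure: two simple spans AB and BC with a hinge at B.
Discontinuity in slope at B on the released structure — sum the simple-span end rotations:
  span AB: triangular load, peak 45: w₀L³/(45EI) = 1000/EI
  span BC: UDL 24: wL³/(24EI) = 125/EI
  relative rotation θ_0 = (1000 + 125)/EI = 1125/EI
A unit hogging moment at B produces rotation L₁/(3EI) + L₂/(3EI) = 5/EI.
Slope continuity at B: θ_0 = M_B·5/EI, so M_B = 1125/5 = 225 kN·m (hogging).
Span AB, ΣM about A with M_B applied at B: R_B^{AB}·10 = 1500 + 225, so R_B^{AB} = 172.5 kN and R_A = 225 − 172.5 = 52.5 kN.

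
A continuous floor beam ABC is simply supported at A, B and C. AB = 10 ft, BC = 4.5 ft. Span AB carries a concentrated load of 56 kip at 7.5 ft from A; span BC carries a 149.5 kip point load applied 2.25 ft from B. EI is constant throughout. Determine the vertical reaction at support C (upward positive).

R_C = 51.97 kip

Release continuity at B by inserting a hinge; the redundant is the internal moment M_B. The primary structure is two simply-supported spans AB and BC.
Discontinuity in slope at B on the released structure — sum the simple-span end rotations:
  span AB: point load 56 at a = 7.5: Pab(L + a)/(6LEI) = 306.2/EI
  span BC: point load 149.5 at a = 2.25: Pab(L + b)/(6LEI) = 189.2/EI
  relative rotation θ_0 = (306.2 + 189.2)/EI = 495.5/EI
A unit hogging moment at B produces rotation L₁/(3EI) + L₂/(3EI) = 4.833/EI.
Compatibility: M_B·(L₁+L₂)/(3EI) = θ_0, giving M_B = 102.5 kip·ft (hogging).
Span BC, ΣM about C: R_B^{BC}·4.5 = 336.4 + 102.5, so R_B^{BC} = 97.53 kip and R_C = 149.5 − 97.53 = 51.97 kip.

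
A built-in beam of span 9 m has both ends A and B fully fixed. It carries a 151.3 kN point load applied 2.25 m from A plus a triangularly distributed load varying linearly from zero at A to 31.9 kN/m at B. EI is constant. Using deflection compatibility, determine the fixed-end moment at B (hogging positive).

Take the two fixed-end moments M_A, M_B as redundants; the released structure is the simple span AB.
On the primary (simply-supported) span, the end slopes from the loading are:
  at A: point load 151.3 at a = 2.25: Pab(L + b)/(6LEI) = 670.2/EI
  at B: point load 151.3 at a = 2.25: Pab(L + a)/(6LEI) = 478.7/EI
  at A: triangular load, peak 31.9: 7w₀L³/(360EI) = 452.2/EI
  at B: triangular load, peak 31.9: w₀L³/(45EI) = 516.8/EI
  θ_A0 = 1122/EI,  θ_B0 = 995.5/EI
Flexibility coefficients: a unit moment at one end gives L/(3EI) there and L/(6EI) at the far end, so f₁₁ = f₂₂ = 3/EI and f₁₂ = f₂₁ = 1.5/EI.
Compatibility — zero rotation at each built-in end:
  3 M_A + 1.5 M_B = 1122
  1.5 M_A + 3 M_B = 995.5
Solving the pair gives M_A = 277.6 kN·m and M_B = 193 kN·m (hogging).

M_B = 193 kN·m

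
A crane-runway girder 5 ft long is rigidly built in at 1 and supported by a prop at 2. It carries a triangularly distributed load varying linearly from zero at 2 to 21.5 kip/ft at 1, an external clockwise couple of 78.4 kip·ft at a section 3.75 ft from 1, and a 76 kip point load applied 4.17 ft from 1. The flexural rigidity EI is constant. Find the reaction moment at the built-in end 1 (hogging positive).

Release the roller at 2. Primary structure: cantilever fixed at 1.
Downward deflection at the released point 2 due to the loads:
  triangular load, peak 21.5 at the fixed end: w₀L⁴/(30EI) = 447.9/EI
  clockwise couple 78.4 at a = 3.75: M₀a(2L − a)/(2EI) = 918.8/EI
  point load 76 at a = 4.17: Pa²(3L − a)/(6EI) = 2385/EI
  δ_0 = 3752/EI
Flexibility coefficient — unit upward force at 2: δ_{22} = L³/(3EI) = 41.67/EI.
Compatibility at 2: δ_0 − R_2·δ_{22} = 0, so R_2 = 3752/41.67 = 90.05 kip.
Moment equilibrium about 1: M_1 = Σ(load moments about 1) − R_2·L = 484.9 − 90.05×5 = 34.65 kip·ft.

M_1 = 34.65 kip·ft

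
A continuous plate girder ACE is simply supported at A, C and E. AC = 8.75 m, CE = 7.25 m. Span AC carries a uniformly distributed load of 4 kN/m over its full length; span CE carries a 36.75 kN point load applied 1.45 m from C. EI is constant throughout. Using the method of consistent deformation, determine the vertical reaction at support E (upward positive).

R_E = 2.064 kN

Take M_C as the redundant. Released structure: two simple spans AC and CE with a hinge at C.
End slopes at the hinge C, treating each span as simply supported:
  span AC: UDL 4: wL³/(24EI) = 111.7/EI
  span CE: point load 36.75 at a = 1.45: Pab(L + b)/(6LEI) = 92.72/EI
  relative rotation θ_0 = (111.7 + 92.72)/EI = 204.4/EI
A unit hogging moment at C produces rotation L₁/(3EI) + L₂/(3EI) = 5.333/EI.
Slope continuity at C: θ_0 = M_C·5.333/EI, so M_C = 204.4/5.333 = 38.32 kN·m (hogging).
Span CE, ΣM about E: R_C^{CE}·7.25 = 213.2 + 38.32, so R_C^{CE} = 34.69 kN and R_E = 36.75 − 34.69 = 2.064 kN.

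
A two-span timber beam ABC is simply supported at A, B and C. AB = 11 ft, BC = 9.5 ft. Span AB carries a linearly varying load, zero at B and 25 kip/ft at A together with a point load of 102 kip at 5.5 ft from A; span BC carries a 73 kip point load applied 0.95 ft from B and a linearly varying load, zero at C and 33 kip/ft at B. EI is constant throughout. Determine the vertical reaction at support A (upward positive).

R_A = 112.9 kip

Take M_B as the redundant. Released structure: two simple spans AB and BC with a hinge at B.
End slopes at the hinge B, treating each span as simply supported:
  span AB: triangular load, peak 25: 7w₀L³/(360EI) = 647/EI
  span AB: point load 102 at a = 5.5: Pab(L + a)/(6LEI) = 771.4/EI
  span BC: point load 73 at a = 0.95: Pab(L + b)/(6LEI) = 187.8/EI
  span BC: triangular load, peak 33: w₀L³/(45EI) = 628.7/EI
  relative rotation θ_0 = (1418 + 816.5)/EI = 2235/EI
A unit hogging moment at B produces rotation L₁/(3EI) + L₂/(3EI) = 6.833/EI.
Slope continuity at B: θ_0 = M_B·6.833/EI, so M_B = 2235/6.833 = 327.1 kip·ft (hogging).
Span AB, ΣM about A with M_B applied at B: R_B^{AB}·11 = 1065 + 327.1, so R_B^{AB} = 126.6 kip and R_A = 239.5 − 126.6 = 112.9 kip.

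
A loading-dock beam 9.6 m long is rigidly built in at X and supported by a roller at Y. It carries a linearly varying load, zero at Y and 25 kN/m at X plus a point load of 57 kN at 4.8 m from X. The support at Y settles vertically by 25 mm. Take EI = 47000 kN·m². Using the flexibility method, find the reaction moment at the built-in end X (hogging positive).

Remove the prop at Y; the released (primary) structure is a cantilever built in at X.
Free-end deflection of the primary structure under the applied loading (downward +):
  triangular load, peak 25 at the fixed end: w₀L⁴/(30EI) = 7078/EI
  point load 57 at a = 4.8: Pa²(3L − a)/(6EI) = 5253/EI
  δ_0 = 12331/EI
Flexibility coefficient — unit upward force at Y: δ_{YY} = L³/(3EI) = 294.9/EI.
With EI = 47000 kN·m²: δ_0 = 0.26236 m and δ_{YY} = 0.006275 m/kN.
Compatibility — the beam at Y must follow the support down by 0.025 m: δ_0 − R_Y·δ_{YY} = 0.025, so R_Y = (0.26236 − 0.025)/0.006275 = 37.83 kN.
Moment equilibrium about X: M_X = Σ(load moments about X) − R_Y·L = 657.6 − 37.83×9.6 = 294.4 kN·m.

M_X = 294.4 kN·m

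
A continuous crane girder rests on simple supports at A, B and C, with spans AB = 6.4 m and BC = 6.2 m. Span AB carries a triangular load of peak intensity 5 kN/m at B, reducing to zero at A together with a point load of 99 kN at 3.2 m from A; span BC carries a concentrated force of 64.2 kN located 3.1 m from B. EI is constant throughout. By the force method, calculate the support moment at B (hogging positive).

M_B = 104 kN·m

Insert a hinge at B; M_B is the redundant, and each span becomes simply supported.
Rotations at B on the released spans (each span's end-slope, ×1/EI):
  span AB: triangular load, peak 5: w₀L³/(45EI) = 29.13/EI
  span AB: point load 99 at a = 3.2: Pab(L + a)/(6LEI) = 253.4/EI
  span BC: point load 64.2 at a = 3.1: Pab(L + b)/(6LEI) = 154.2/EI
  relative rotation θ_0 = (282.6 + 154.2)/EI = 436.8/EI
A unit hogging moment at B produces rotation L₁/(3EI) + L₂/(3EI) = 4.2/EI.
Compatibility: M_B·(L₁+L₂)/(3EI) = θ_0, giving M_B = 104 kN·m (hogging).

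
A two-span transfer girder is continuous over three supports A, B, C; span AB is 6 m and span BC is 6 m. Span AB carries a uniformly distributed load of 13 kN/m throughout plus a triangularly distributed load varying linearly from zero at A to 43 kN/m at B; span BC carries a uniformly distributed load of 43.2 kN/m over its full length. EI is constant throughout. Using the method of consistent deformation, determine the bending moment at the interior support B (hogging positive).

Insert a hinge at B; M_B is the redundant, and each span becomes simply supported.
End slopes at the hinge B, treating each span as simply supported:
  span AB: UDL 13: wL³/(24EI) = 117/EI
  span AB: triangular load, peak 43: w₀L³/(45EI) = 206.4/EI
  span BC: UDL 43.2: wL³/(24EI) = 388.8/EI
  relative rotation θ_0 = (323.4 + 388.8)/EI = 712.2/EI
A unit hogging moment at B produces rotation L₁/(3EI) + L₂/(3EI) = 4/EI.
Compatibility: M_B·(L₁+L₂)/(3EI) = θ_0, giving M_B = 178.1 kN·m (hogging).

M_B = 178.1 kN·m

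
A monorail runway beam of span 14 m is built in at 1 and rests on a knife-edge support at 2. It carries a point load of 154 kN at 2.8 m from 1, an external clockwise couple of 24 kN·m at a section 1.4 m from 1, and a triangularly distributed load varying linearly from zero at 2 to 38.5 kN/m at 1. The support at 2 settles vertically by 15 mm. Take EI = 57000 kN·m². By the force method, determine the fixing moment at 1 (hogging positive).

Take the reaction at 2 as the redundant and release it; the primary structure is a cantilever fixed at 1.
Deflection at 2 on the released cantilever, summing each load's contribution:
  point load 154 at a = 2.8: Pa²(3L − a)/(6EI) = 7888/EI
  clockwise couple 24 at a = 1.4: M₀a(2L − a)/(2EI) = 446.9/EI
  triangular load, peak 38.5 at the fixed end: w₀L⁴/(30EI) = 49301/EI
  δ_0 = 57635/EI
Tip deflection under a unit load at 2: L³/(3EI) = 914.7/EI.
With EI = 57000 kN·m²: δ_0 = 1.0111 m and δ_{22} = 0.016047 m/kN.
Compatibility — the beam at 2 must follow the support down by 0.015 m: δ_0 − R_2·δ_{22} = 0.015, so R_2 = (1.0111 − 0.015)/0.016047 = 62.08 kN.
Moment equilibrium about 1: M_1 = Σ(load moments about 1) − R_2·L = 1713 − 62.08×14 = 843.8 kN·m.

M_1 = 843.8 kN·m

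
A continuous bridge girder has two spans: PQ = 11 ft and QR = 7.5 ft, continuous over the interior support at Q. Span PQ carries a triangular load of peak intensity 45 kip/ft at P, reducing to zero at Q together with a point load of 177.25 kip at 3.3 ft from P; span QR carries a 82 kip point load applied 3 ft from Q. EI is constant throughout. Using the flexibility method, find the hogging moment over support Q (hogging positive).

Insert a hinge at Q; M_Q is the redundant, and each span becomes simply supported.
Rotations at Q on the released spans (each span's end-slope, ×1/EI):
  span PQ: triangular load, peak 45: 7w₀L³/(360EI) = 1165/EI
  span PQ: point load 177.25 at a = 3.3: Pab(L + a)/(6LEI) = 975.8/EI
  span QR: point load 82 at a = 3: Pab(L + b)/(6LEI) = 295.2/EI
  relative rotation θ_0 = (2140 + 295.2)/EI = 2436/EI
A unit hogging moment at Q produces rotation L₁/(3EI) + L₂/(3EI) = 6.167/EI.
Slope continuity at Q: θ_0 = M_Q·6.167/EI, so M_Q = 2436/6.167 = 395 kip·ft (hogging).

M_Q = 395 kip·ft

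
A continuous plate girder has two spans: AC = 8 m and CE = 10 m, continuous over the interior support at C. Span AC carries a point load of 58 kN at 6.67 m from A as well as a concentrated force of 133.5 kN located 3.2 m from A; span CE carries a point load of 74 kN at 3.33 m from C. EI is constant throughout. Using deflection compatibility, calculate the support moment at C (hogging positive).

Insert a hinge at C; M_C is the redundant, and each span becomes simply supported.
Rotations at C on the released spans (each span's end-slope, ×1/EI):
  span AC: point load 58 at a = 6.67: Pab(L + a)/(6LEI) = 157.3/EI
  span AC: point load 133.5 at a = 3.2: Pab(L + a)/(6LEI) = 478.5/EI
  span CE: point load 74 at a = 3.33: Pab(L + b)/(6LEI) = 456.7/EI
  relative rotation θ_0 = (635.7 + 456.7)/EI = 1092/EI
A unit hogging moment at C produces rotation L₁/(3EI) + L₂/(3EI) = 6/EI.
Compatibility: M_C·(L₁+L₂)/(3EI) = θ_0, giving M_C = 182.1 kN·m (hogging).

M_C = 182.1 kN·m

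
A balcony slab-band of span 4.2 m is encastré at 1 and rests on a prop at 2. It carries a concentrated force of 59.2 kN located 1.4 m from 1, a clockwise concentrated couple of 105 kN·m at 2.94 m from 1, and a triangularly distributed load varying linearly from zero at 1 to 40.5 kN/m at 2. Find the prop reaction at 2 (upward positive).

R_2 = 89.67 kN

Release the roller at 2. Primary structure: cantilever fixed at 1.
Primary-structure tip deflection at 2 by superposition:
  point load 59.2 at a = 1.4: Pa²(3L − a)/(6EI) = 216.6/EI
  clockwise couple 105 at a = 2.94: M₀a(2L − a)/(2EI) = 842.8/EI
  triangular load, peak 40.5 at the free end: 11w₀L⁴/(120EI) = 1155/EI
  δ_0 = 2215/EI
Tip deflection under a unit load at 2: L³/(3EI) = 24.7/EI.
The prop prevents deflection at 2: R_2 = δ_0/δ_{22} = 2215/24.7 = 89.67 kN.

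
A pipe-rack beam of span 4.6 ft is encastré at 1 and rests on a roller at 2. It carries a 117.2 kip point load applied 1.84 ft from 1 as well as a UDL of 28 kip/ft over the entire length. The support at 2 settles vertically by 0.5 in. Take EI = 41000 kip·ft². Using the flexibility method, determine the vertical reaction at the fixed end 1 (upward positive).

Release the roller at 2. Primary structure: cantilever fixed at 1.
Deflection at 2 on the released cantilever, summing each load's contribution:
  point load 117.2 at a = 1.84: Pa²(3L − a)/(6EI) = 790.9/EI
  UDL 28: wL⁴/(8EI) = 1567/EI
  δ_0 = 2358/EI
Tip deflection under a unit load at 2: L³/(3EI) = 32.45/EI.
With EI = 41000 kip·ft²: δ_0 = 0.057513 ft and δ_{22} = 0.000791 ft/kip.
Compatibility — the beam at 2 must follow the support down by 0.04167 ft: δ_0 − R_2·δ_{22} = 0.04167, so R_2 = (0.057513 − 0.04167)/0.000791 = 20.02 kip.
Vertical equilibrium: R_1 = ΣP − R_2 = 246 − 20.02 = 226 kip.

R_1 = 226 kip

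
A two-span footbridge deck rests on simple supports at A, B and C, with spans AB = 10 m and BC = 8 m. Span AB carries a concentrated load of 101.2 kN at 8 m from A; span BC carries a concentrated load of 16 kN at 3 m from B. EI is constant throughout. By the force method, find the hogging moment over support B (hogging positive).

Take M_B as the redundant. Released structure: two simple spans AB and BC with a hinge at B.
Discontinuity in slope at B on the released structure — sum the simple-span end rotations:
  span AB: point load 101.2 at a = 8: Pab(L + a)/(6LEI) = 485.8/EI
  span BC: point load 16 at a = 3: Pab(L + b)/(6LEI) = 65/EI
  relative rotation θ_0 = (485.8 + 65)/EI = 550.8/EI
A unit hogging moment at B produces rotation L₁/(3EI) + L₂/(3EI) = 6/EI.
Compatibility: M_B·(L₁+L₂)/(3EI) = θ_0, giving M_B = 91.79 kN·m (hogging).

M_B = 91.79 kN·m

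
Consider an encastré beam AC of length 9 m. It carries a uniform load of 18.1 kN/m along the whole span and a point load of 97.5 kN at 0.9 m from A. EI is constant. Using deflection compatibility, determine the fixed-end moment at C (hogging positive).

Release both end moments; the primary structure is a simply-supported span AC with redundants M_A and M_C.
Simple-span end rotations at A and C under the given loads:
  at A: UDL 18.1: wL³/(24EI) = 549.8/EI
  at C: UDL 18.1: wL³/(24EI) = 549.8/EI
  at A: point load 97.5 at a = 0.9: Pab(L + b)/(6LEI) = 225.1/EI
  at C: point load 97.5 at a = 0.9: Pab(L + a)/(6LEI) = 130.3/EI
  θ_A0 = 774.9/EI,  θ_C0 = 680.1/EI
Flexibility coefficients: a unit moment at one end gives L/(3EI) there and L/(6EI) at the far end, so f₁₁ = f₂₂ = 3/EI and f₁₂ = f₂₁ = 1.5/EI.
Compatibility — zero rotation at each built-in end:
  3 M_A + 1.5 M_C = 774.9
  1.5 M_A + 3 M_C = 680.1
Solving the pair gives M_A = 193.3 kN·m and M_C = 130.1 kN·m (hogging).

M_C = 130.1 kN·m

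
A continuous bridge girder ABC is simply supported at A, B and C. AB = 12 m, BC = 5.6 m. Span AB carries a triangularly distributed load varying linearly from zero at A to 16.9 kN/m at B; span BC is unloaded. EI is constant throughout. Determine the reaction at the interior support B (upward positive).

Insert a hinge at B; M_B is the redundant, and each span becomes simply supported.
Discontinuity in slope at B on the released structure — sum the simple-span end rotations:
  span AB: triangular load, peak 16.9: w₀L³/(45EI) = 649/EI
  relative rotation θ_0 = (649 + 0)/EI = 649/EI
A unit hogging moment at B produces rotation L₁/(3EI) + L₂/(3EI) = 5.867/EI.
Compatibility: M_B·(L₁+L₂)/(3EI) = θ_0, giving M_B = 110.6 kN·m (hogging).
Span AB, ΣM about A with M_B applied at B: R_B^{AB}·12 = 811.2 + 110.6, so R_B^{AB} = 76.82 kN and R_A = 101.4 − 76.82 = 24.58 kN.
Span BC, ΣM about C: R_B^{BC}·5.6 = 0 + 110.6, so R_B^{BC} = 19.75 kN and R_C = 0 − 19.75 = -19.75 kN.
R_B = 76.82 + 19.75 = 96.57 kN.

R_B = 96.57 kN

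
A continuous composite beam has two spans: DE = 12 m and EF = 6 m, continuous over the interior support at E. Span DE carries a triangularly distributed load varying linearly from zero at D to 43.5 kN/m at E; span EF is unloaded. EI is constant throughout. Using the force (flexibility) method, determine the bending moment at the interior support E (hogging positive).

Release continuity at E by inserting a hinge; the redundant is the internal moment M_E. The primary structure is two simply-supported spans DE and EF.
End slopes at the hinge E, treating each span as simply supported:
  span DE: triangular load, peak 43.5: w₀L³/(45EI) = 1670/EI
  relative rotation θ_0 = (1670 + 0)/EI = 1670/EI
A unit hogging moment at E produces rotation L₁/(3EI) + L₂/(3EI) = 6/EI.
Slope continuity at E: θ_0 = M_E·6/EI, so M_E = 1670/6 = 278.4 kN·m (hogging).

M_E = 278.4 kN·m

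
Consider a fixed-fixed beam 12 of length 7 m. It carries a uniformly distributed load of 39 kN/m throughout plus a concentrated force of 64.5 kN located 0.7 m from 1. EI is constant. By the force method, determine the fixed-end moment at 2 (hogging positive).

M_2 = 163.3 kN·m

Release both end moments; the primary structure is a simply-supported span 12 with redundants M_1 and M_2.
End rotations of the released simple span under the applied load (×1/EI):
  at 1: UDL 39: wL³/(24EI) = 557.4/EI
  at 2: UDL 39: wL³/(24EI) = 557.4/EI
  at 1: point load 64.5 at a = 0.7: Pab(L + b)/(6LEI) = 90.07/EI
  at 2: point load 64.5 at a = 0.7: Pab(L + a)/(6LEI) = 52.15/EI
  θ_10 = 647.4/EI,  θ_20 = 609.5/EI
Flexibility coefficients: a unit moment at one end gives L/(3EI) there and L/(6EI) at the far end, so f₁₁ = f₂₂ = 2.333/EI and f₁₂ = f₂₁ = 1.167/EI.
Compatibility — zero rotation at each built-in end:
  2.333 M_1 + 1.167 M_2 = 647.4
  1.167 M_1 + 2.333 M_2 = 609.5
Solving the pair gives M_1 = 195.8 kN·m and M_2 = 163.3 kN·m (hogging).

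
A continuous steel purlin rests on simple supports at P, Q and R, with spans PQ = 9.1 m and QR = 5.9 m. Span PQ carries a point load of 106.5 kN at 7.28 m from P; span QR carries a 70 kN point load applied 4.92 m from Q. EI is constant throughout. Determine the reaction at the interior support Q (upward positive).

R_Q = 124.1 kN

Release continuity at Q by inserting a hinge; the redundant is the internal moment M_Q. The primary structure is two simply-supported spans PQ and QR.
Rotations at Q on the released spans (each span's end-slope, ×1/EI):
  span PQ: point load 106.5 at a = 7.28: Pab(L + a)/(6LEI) = 423.3/EI
  span QR: point load 70 at a = 4.92: Pab(L + b)/(6LEI) = 65.6/EI
  relative rotation θ_0 = (423.3 + 65.6)/EI = 488.9/EI
A unit hogging moment at Q produces rotation L₁/(3EI) + L₂/(3EI) = 5/EI.
Compatibility: M_Q·(L₁+L₂)/(3EI) = θ_0, giving M_Q = 97.78 kN·m (hogging).
Span PQ, ΣM about P with M_Q applied at Q: R_Q^{PQ}·9.1 = 775.3 + 97.78, so R_Q^{PQ} = 95.95 kN and R_P = 106.5 − 95.95 = 10.55 kN.
Span QR, ΣM about R: R_Q^{QR}·5.9 = 68.6 + 97.78, so R_Q^{QR} = 28.2 kN and R_R = 70 − 28.2 = 41.8 kN.
R_Q = 95.95 + 28.2 = 124.1 kN.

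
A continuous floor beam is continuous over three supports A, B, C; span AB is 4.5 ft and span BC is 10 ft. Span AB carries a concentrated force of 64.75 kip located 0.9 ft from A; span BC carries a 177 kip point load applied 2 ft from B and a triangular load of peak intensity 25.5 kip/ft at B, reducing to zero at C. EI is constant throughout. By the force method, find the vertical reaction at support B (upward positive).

R_B = 336.8 kip

Release continuity at B by inserting a hinge; the redundant is the internal moment M_B. The primary structure is two simply-supported spans AB and BC.
Rotations at B on the released spans (each span's end-slope, ×1/EI):
  span AB: point load 64.75 at a = 0.9: Pab(L + a)/(6LEI) = 41.96/EI
  span BC: point load 177 at a = 2: Pab(L + b)/(6LEI) = 849.6/EI
  span BC: triangular load, peak 25.5: w₀L³/(45EI) = 566.7/EI
  relative rotation θ_0 = (41.96 + 1416)/EI = 1458/EI
A unit hogging moment at B produces rotation L₁/(3EI) + L₂/(3EI) = 4.833/EI.
Compatibility: M_B·(L₁+L₂)/(3EI) = θ_0, giving M_B = 301.7 kip·ft (hogging).
Span AB, ΣM about A with M_B applied at B: R_B^{AB}·4.5 = 58.27 + 301.7, so R_B^{AB} = 79.99 kip and R_A = 64.75 − 79.99 = -15.24 kip.
Span BC, ΣM about C: R_B^{BC}·10 = 2266 + 301.7, so R_B^{BC} = 256.8 kip and R_C = 304.5 − 256.8 = 47.73 kip.
R_B = 79.99 + 256.8 = 336.8 kip.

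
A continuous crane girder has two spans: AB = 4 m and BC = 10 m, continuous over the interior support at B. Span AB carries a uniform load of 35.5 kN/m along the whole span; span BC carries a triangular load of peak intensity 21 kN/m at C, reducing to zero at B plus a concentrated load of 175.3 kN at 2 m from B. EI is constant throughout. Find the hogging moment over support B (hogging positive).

Insert a hinge at B; M_B is the redundant, and each span becomes simply supported.
End slopes at the hinge B, treating each span as simply supported:
  span AB: UDL 35.5: wL³/(24EI) = 94.67/EI
  span BC: triangular load, peak 21: 7w₀L³/(360EI) = 408.3/EI
  span BC: point load 175.3 at a = 2: Pab(L + b)/(6LEI) = 841.4/EI
  relative rotation θ_0 = (94.67 + 1250)/EI = 1344/EI
A unit hogging moment at B produces rotation L₁/(3EI) + L₂/(3EI) = 4.667/EI.
Compatibility: M_B·(L₁+L₂)/(3EI) = θ_0, giving M_B = 288.1 kN·m (hogging).

M_B = 288.1 kN·m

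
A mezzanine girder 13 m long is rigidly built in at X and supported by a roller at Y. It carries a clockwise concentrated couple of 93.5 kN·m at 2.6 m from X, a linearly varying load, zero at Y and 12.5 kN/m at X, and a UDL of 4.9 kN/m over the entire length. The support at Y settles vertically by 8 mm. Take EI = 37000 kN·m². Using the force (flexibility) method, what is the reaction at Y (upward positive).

Choose R_Y as the redundant. The primary structure is the cantilever fixed at X.
Primary-structure tip deflection at Y by superposition:
  clockwise couple 93.5 at a = 2.6: M₀a(2L − a)/(2EI) = 2844/EI
  triangular load, peak 12.5 at the fixed end: w₀L⁴/(30EI) = 11900/EI
  UDL 4.9: wL⁴/(8EI) = 17494/EI
  δ_0 = 32238/EI
Flexibility coefficient — unit upward force at Y: δ_{YY} = L³/(3EI) = 732.3/EI.
With EI = 37000 kN·m²: δ_0 = 0.87131 m and δ_{YY} = 0.019793 m/kN.
Compatibility — the beam at Y must follow the support down by 0.008 m: δ_0 − R_Y·δ_{YY} = 0.008, so R_Y = (0.87131 − 0.008)/0.019793 = 43.62 kN.

R_Y = 43.62 kN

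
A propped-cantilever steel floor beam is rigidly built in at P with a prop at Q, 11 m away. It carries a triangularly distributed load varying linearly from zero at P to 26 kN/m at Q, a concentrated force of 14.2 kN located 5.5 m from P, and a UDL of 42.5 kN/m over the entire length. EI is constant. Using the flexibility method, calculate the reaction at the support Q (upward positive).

Choose R_Q as the redundant. The primary structure is the cantilever fixed at P.
Downward deflection at the released point Q due to the loads:
  triangular load, peak 26 at the free end: 11w₀L⁴/(120EI) = 34894/EI
  point load 14.2 at a = 5.5: Pa²(3L − a)/(6EI) = 1969/EI
  UDL 42.5: wL⁴/(8EI) = 77780/EI
  δ_0 = 114643/EI
Tip deflection under a unit load at Q: L³/(3EI) = 443.7/EI.
Compatibility at Q: δ_0 − R_Q·δ_{QQ} = 0, so R_Q = 114643/443.7 = 258.4 kN.

R_Q = 258.4 kN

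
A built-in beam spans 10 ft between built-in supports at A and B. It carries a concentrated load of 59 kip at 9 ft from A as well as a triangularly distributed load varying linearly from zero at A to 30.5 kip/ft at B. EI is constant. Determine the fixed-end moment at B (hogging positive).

Release both end moments; the primary structure is a simply-supported span AB with redundants M_A and M_B.
End rotations of the released simple span under the applied load (×1/EI):
  at A: point load 59 at a = 9: Pab(L + b)/(6LEI) = 97.35/EI
  at B: point load 59 at a = 9: Pab(L + a)/(6LEI) = 168.2/EI
  at A: triangular load, peak 30.5: 7w₀L³/(360EI) = 593.1/EI
  at B: triangular load, peak 30.5: w₀L³/(45EI) = 677.8/EI
  θ_A0 = 690.4/EI,  θ_B0 = 845.9/EI
Flexibility coefficients: a unit moment at one end gives L/(3EI) there and L/(6EI) at the far end, so f₁₁ = f₂₂ = 3.333/EI and f₁₂ = f₂₁ = 1.667/EI.
Compatibility — zero rotation at each built-in end:
  3.333 M_A + 1.667 M_B = 690.4
  1.667 M_A + 3.333 M_B = 845.9
Solving the pair gives M_A = 107 kip·ft and M_B = 200.3 kip·ft (hogging).

M_B = 200.3 kip·ft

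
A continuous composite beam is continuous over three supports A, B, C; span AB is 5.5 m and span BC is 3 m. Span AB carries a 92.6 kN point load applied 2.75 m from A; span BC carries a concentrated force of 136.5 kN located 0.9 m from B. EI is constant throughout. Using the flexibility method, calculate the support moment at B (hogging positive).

M_B = 87.59 kN·m

Release continuity at B by inserting a hinge; the redundant is the internal moment M_B. The primary structure is two simply-supported spans AB and BC.
Rotations at B on the released spans (each span's end-slope, ×1/EI):
  span AB: point load 92.6 at a = 2.75: Pab(L + a)/(6LEI) = 175.1/EI
  span BC: point load 136.5 at a = 0.9: Pab(L + b)/(6LEI) = 73.1/EI
  relative rotation θ_0 = (175.1 + 73.1)/EI = 248.2/EI
A unit hogging moment at B produces rotation L₁/(3EI) + L₂/(3EI) = 2.833/EI.
Slope continuity at B: θ_0 = M_B·2.833/EI, so M_B = 248.2/2.833 = 87.59 kN·m (hogging).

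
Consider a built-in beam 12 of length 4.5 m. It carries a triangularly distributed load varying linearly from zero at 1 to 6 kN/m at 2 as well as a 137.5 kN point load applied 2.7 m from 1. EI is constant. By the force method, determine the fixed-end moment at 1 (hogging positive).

M_1 = 63.45 kN·m

Release both end moments; the primary structure is a simply-supported span 12 with redundants M_1 and M_2.
On the primary (simply-supported) span, the end slopes from the loading are:
  at 1: triangular load, peak 6: 7w₀L³/(360EI) = 10.63/EI
  at 2: triangular load, peak 6: w₀L³/(45EI) = 12.15/EI
  at 1: point load 137.5 at a = 2.7: Pab(L + b)/(6LEI) = 155.9/EI
  at 2: point load 137.5 at a = 2.7: Pab(L + a)/(6LEI) = 178.2/EI
  θ_10 = 166.6/EI,  θ_20 = 190.3/EI
Flexibility coefficients: a unit moment at one end gives L/(3EI) there and L/(6EI) at the far end, so f₁₁ = f₂₂ = 1.5/EI and f₁₂ = f₂₁ = 0.75/EI.
Compatibility — zero rotation at each built-in end:
  1.5 M_1 + 0.75 M_2 = 166.6
  0.75 M_1 + 1.5 M_2 = 190.3
Solving the pair gives M_1 = 63.45 kN·m and M_2 = 95.17 kN·m (hogging).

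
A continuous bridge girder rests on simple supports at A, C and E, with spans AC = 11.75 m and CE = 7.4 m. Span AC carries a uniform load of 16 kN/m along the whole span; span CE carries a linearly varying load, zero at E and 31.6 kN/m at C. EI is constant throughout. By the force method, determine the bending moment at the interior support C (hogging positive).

M_C = 214 kN·m

Take M_C as the redundant. Released structure: two simple spans AC and CE with a hinge at C.
Discontinuity in slope at C on the released structure — sum the simple-span end rotations:
  span AC: UDL 16: wL³/(24EI) = 1081/EI
  span CE: triangular load, peak 31.6: w₀L³/(45EI) = 284.6/EI
  relative rotation θ_0 = (1081 + 284.6)/EI = 1366/EI
A unit hogging moment at C produces rotation L₁/(3EI) + L₂/(3EI) = 6.383/EI.
Slope continuity at C: θ_0 = M_C·6.383/EI, so M_C = 1366/6.383 = 214 kN·m (hogging).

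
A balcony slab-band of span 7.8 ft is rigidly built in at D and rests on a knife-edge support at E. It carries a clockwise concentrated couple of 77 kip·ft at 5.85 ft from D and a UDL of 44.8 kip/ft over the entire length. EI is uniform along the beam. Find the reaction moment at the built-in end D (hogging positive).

M_D = 309.4 kip·ft

Take the reaction at E as the redundant and release it; the primary structure is a cantilever fixed at D.
Deflection at E on the released cantilever, summing each load's contribution:
  clockwise couple 77 at a = 5.85: M₀a(2L − a)/(2EI) = 2196/EI
  UDL 44.8: wL⁴/(8EI) = 20728/EI
  δ_0 = 22924/EI
Tip deflection under a unit load at E: L³/(3EI) = 158.2/EI.
Compatibility at E: δ_0 − R_E·δ_{EE} = 0, so R_E = 22924/158.2 = 144.9 kip.
Moment equilibrium about D: M_D = Σ(load moments about D) − R_E·L = 1440 − 144.9×7.8 = 309.4 kip·ft.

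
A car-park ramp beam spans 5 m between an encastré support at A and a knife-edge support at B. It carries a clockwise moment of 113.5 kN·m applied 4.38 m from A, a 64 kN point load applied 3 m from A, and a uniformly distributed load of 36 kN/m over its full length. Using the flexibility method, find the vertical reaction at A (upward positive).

Remove the prop at B; the released (primary) structure is a cantilever built in at A.
Primary-structure tip deflection at B by superposition:
  clockwise couple 113.5 at a = 4.38: M₀a(2L − a)/(2EI) = 1397/EI
  point load 64 at a = 3: Pa²(3L − a)/(6EI) = 1152/EI
  UDL 36: wL⁴/(8EI) = 2812/EI
  δ_0 = 5361/EI
Flexibility coefficient — unit upward force at B: δ_{BB} = L³/(3EI) = 41.67/EI.
Compatibility at B: δ_0 − R_B·δ_{BB} = 0, so R_B = 5361/41.67 = 128.7 kN.
Vertical equilibrium: R_A = ΣP − R_B = 244 − 128.7 = 115.3 kN.

R_A = 115.3 kN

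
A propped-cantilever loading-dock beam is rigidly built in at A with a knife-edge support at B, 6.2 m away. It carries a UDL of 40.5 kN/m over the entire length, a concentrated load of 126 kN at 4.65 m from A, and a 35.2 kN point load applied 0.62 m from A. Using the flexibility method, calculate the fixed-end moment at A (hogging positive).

M_A = 304.8 kN·m

Remove the prop at B; the released (primary) structure is a cantilever built in at A.
Downward deflection at the released point B due to the loads:
  UDL 40.5: wL⁴/(8EI) = 7481/EI
  point load 126 at a = 4.65: Pa²(3L − a)/(6EI) = 6334/EI
  point load 35.2 at a = 0.62: Pa²(3L − a)/(6EI) = 40.55/EI
  δ_0 = 13855/EI
Flexibility coefficient — unit upward force at B: δ_{BB} = L³/(3EI) = 79.44/EI.
Compatibility at B: δ_0 − R_B·δ_{BB} = 0, so R_B = 13855/79.44 = 174.4 kN.
Moment equilibrium about A: M_A = Σ(load moments about A) − R_B·L = 1386 − 174.4×6.2 = 304.8 kN·m.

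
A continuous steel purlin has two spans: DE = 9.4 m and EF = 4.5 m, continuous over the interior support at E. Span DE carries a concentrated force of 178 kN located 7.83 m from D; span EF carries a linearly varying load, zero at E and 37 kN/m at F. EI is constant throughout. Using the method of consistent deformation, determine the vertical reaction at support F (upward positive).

R_F = 20.29 kN

Insert a hinge at E; M_E is the redundant, and each span becomes simply supported.
Discontinuity in slope at E on the released structure — sum the simple-span end rotations:
  span DE: point load 178 at a = 7.83: Pab(L + a)/(6LEI) = 668.5/EI
  span EF: triangular load, peak 37: 7w₀L³/(360EI) = 65.56/EI
  relative rotation θ_0 = (668.5 + 65.56)/EI = 734/EI
A unit hogging moment at E produces rotation L₁/(3EI) + L₂/(3EI) = 4.633/EI.
Slope continuity at E: θ_0 = M_E·4.633/EI, so M_E = 734/4.633 = 158.4 kN·m (hogging).
Span EF, ΣM about F: R_E^{EF}·4.5 = 124.9 + 158.4, so R_E^{EF} = 62.96 kN and R_F = 83.25 − 62.96 = 20.29 kN.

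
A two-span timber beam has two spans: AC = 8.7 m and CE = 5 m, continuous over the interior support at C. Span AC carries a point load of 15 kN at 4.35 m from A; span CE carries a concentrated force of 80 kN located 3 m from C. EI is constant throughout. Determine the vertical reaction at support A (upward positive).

Release continuity at C by inserting a hinge; the redundant is the internal moment M_C. The primary structure is two simply-supported spans AC and CE.
Discontinuity in slope at C on the released structure — sum the simple-span end rotations:
  span AC: point load 15 at a = 4.35: Pab(L + a)/(6LEI) = 70.96/EI
  span CE: point load 80 at a = 3: Pab(L + b)/(6LEI) = 112/EI
  relative rotation θ_0 = (70.96 + 112)/EI = 183/EI
A unit hogging moment at C produces rotation L₁/(3EI) + L₂/(3EI) = 4.567/EI.
Slope continuity at C: θ_0 = M_C·4.567/EI, so M_C = 183/4.567 = 40.06 kN·m (hogging).
Span AC, ΣM about A with M_C applied at C: R_C^{AC}·8.7 = 65.25 + 40.06, so R_C^{AC} = 12.11 kN and R_A = 15 − 12.11 = 2.895 kN.

R_A = 2.895 kN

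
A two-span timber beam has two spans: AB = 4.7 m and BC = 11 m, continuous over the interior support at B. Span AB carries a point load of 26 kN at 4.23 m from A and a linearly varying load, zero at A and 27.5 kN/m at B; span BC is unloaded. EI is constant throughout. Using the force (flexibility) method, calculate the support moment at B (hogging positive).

Take M_B as the redundant. Released structure: two simple spans AB and BC with a hinge at B.
Discontinuity in slope at B on the released structure — sum the simple-span end rotations:
  span AB: point load 26 at a = 4.23: Pab(L + a)/(6LEI) = 16.37/EI
  span AB: triangular load, peak 27.5: w₀L³/(45EI) = 63.45/EI
  relative rotation θ_0 = (79.82 + 0)/EI = 79.82/EI
A unit hogging moment at B produces rotation L₁/(3EI) + L₂/(3EI) = 5.233/EI.
Slope continuity at B: θ_0 = M_B·5.233/EI, so M_B = 79.82/5.233 = 15.25 kN·m (hogging).

M_B = 15.25 kN·m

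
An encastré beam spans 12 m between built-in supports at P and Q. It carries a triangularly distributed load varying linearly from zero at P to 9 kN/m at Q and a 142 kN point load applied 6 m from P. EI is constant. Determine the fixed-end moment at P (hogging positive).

Take the two fixed-end moments M_P, M_Q as redundants; the released structure is the simple span PQ.
End rotations of the released simple span under the applied load (×1/EI):
  at P: triangular load, peak 9: 7w₀L³/(360EI) = 302.4/EI
  at Q: triangular load, peak 9: w₀L³/(45EI) = 345.6/EI
  at P: point load 142 at a = 6: Pab(L + b)/(6LEI) = 1278/EI
  at Q: point load 142 at a = 6: Pab(L + a)/(6LEI) = 1278/EI
  θ_P0 = 1580/EI,  θ_Q0 = 1624/EI
Flexibility coefficients: a unit moment at one end gives L/(3EI) there and L/(6EI) at the far end, so f₁₁ = f₂₂ = 4/EI and f₁₂ = f₂₁ = 2/EI.
Compatibility — zero rotation at each built-in end:
  4 M_P + 2 M_Q = 1580
  2 M_P + 4 M_Q = 1624
Solving the pair gives M_P = 256.2 kN·m and M_Q = 277.8 kN·m (hogging).

M_P = 256.2 kN·m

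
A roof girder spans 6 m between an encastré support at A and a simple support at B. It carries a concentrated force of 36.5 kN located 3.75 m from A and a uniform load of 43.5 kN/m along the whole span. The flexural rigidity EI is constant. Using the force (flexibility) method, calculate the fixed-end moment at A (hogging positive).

Take the reaction at B as the redundant and release it; the primary structure is a cantilever fixed at A.
Primary-structure tip deflection at B by superposition:
  point load 36.5 at a = 3.75: Pa²(3L − a)/(6EI) = 1219/EI
  UDL 43.5: wL⁴/(8EI) = 7047/EI
  δ_0 = 8266/EI
Flexibility coefficient — unit upward force at B: δ_{BB} = L³/(3EI) = 72/EI.
The prop prevents deflection at B: R_B = δ_0/δ_{BB} = 8266/72 = 114.8 kN.
Moment equilibrium about A: M_A = Σ(load moments about A) − R_B·L = 919.9 − 114.8×6 = 231 kN·m.

M_A = 231 kN·m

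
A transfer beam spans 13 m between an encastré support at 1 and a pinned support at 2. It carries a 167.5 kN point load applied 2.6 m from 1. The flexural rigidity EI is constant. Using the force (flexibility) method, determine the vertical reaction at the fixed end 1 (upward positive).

R_1 = 158.1 kN

Release the roller at 2. Primary structure: cantilever fixed at 1.
Deflection at 2 on the released cantilever, summing each load's contribution:
  point load 167.5 at a = 2.6: Pa²(3L − a)/(6EI) = 6869/EI
Flexibility coefficient — unit upward force at 2: δ_{22} = L³/(3EI) = 732.3/EI.
Compatibility at 2: δ_0 − R_2·δ_{22} = 0, so R_2 = 6869/732.3 = 9.38 kN.
Vertical equilibrium: R_1 = ΣP − R_2 = 167.5 − 9.38 = 158.1 kN.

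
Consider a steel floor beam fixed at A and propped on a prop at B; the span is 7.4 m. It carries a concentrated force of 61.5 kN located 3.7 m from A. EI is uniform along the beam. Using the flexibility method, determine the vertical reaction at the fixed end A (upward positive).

Choose R_B as the redundant. The primary structure is the cantilever fixed at A.
Deflection at B on the released cantilever, summing each load's contribution:
  point load 61.5 at a = 3.7: Pa²(3L − a)/(6EI) = 2596/EI
Flexibility coefficient — unit upward force at B: δ_{BB} = L³/(3EI) = 135.1/EI.
Compatibility at B: δ_0 − R_B·δ_{BB} = 0, so R_B = 2596/135.1 = 19.22 kN.
Vertical equilibrium: R_A = ΣP − R_B = 61.5 − 19.22 = 42.28 kN.

R_A = 42.28 kN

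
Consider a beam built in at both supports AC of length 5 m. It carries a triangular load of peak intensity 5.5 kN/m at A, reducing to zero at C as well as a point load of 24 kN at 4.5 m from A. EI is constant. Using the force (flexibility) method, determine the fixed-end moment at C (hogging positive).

M_C = 14.3 kN·m

Release both end moments; the primary structure is a simply-supported span AC with redundants M_A and M_C.
End rotations of the released simple span under the applied load (×1/EI):
  at A: triangular load, peak 5.5: w₀L³/(45EI) = 15.28/EI
  at C: triangular load, peak 5.5: 7w₀L³/(360EI) = 13.37/EI
  at A: point load 24 at a = 4.5: Pab(L + b)/(6LEI) = 9.9/EI
  at C: point load 24 at a = 4.5: Pab(L + a)/(6LEI) = 17.1/EI
  θ_A0 = 25.18/EI,  θ_C0 = 30.47/EI
Flexibility coefficients: a unit moment at one end gives L/(3EI) there and L/(6EI) at the far end, so f₁₁ = f₂₂ = 1.667/EI and f₁₂ = f₂₁ = 0.8333/EI.
Compatibility — zero rotation at each built-in end:
  1.667 M_A + 0.8333 M_C = 25.18
  0.8333 M_A + 1.667 M_C = 30.47
Solving the pair gives M_A = 7.955 kN·m and M_C = 14.3 kN·m (hogging).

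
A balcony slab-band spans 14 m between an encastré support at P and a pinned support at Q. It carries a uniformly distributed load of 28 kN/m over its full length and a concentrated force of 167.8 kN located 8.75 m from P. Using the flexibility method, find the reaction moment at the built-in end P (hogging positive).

Take the reaction at Q as the redundant and release it; the primary structure is a cantilever fixed at P.
Deflection at Q on the released cantilever, summing each load's contribution:
  UDL 28: wL⁴/(8EI) = 134456/EI
  point load 167.8 at a = 8.75: Pa²(3L − a)/(6EI) = 71195/EI
  δ_0 = 205651/EI
Flexibility coefficient — unit upward force at Q: δ_{QQ} = L³/(3EI) = 914.7/EI.
Compatibility at Q: δ_0 − R_Q·δ_{QQ} = 0, so R_Q = 205651/914.7 = 224.8 kN.
Moment equilibrium about P: M_P = Σ(load moments about P) − R_Q·L = 4212 − 224.8×14 = 1065 kN·m.

M_P = 1065 kN·m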